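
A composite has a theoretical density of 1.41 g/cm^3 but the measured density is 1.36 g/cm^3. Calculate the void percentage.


Void% = (rho_theo - rho_actual)/rho_theo * 100 = (1.41 - 1.36)/1.41 * 100 = 3.55%

3.55%


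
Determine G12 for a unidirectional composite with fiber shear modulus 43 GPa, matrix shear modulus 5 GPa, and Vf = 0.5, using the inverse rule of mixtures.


1/G12 = Vf/Gf + (1-Vf)/Gm = 0.5/43 + 0.5/5
G12 = 8.96 GPa

8.96 GPa


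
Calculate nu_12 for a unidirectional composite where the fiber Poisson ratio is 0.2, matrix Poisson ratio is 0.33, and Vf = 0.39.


nu_12 = nu_f*Vf + nu_m*(1-Vf) = 0.2*0.39 + 0.33*0.61 = 0.2793

0.2793


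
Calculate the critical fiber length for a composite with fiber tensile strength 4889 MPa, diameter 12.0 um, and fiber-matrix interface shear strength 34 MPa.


Lc = sigma_f * d / (2 * tau_i) = 4889 * 12.0 / (2 * 34) = 862.8 um

862.8 um


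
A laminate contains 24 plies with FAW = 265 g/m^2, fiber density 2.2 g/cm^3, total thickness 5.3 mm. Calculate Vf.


Vf = n * FAW / (rho_f * h * 1000) = 24 * 265 / (2.2 * 5.3 * 1000) = 0.5455

0.5455


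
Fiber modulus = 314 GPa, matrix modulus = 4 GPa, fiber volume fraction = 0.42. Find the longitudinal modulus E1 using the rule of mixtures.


E1 = Ef*Vf + Em*(1-Vf) = 314*0.42 + 4*0.58 = 134.2 GPa

134.2 GPa


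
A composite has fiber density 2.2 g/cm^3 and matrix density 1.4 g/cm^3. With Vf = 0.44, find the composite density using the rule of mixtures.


rho_c = rho_f*Vf + rho_m*(1-Vf) = 2.2*0.44 + 1.4*0.56 = 1.752 g/cm^3

1.752 g/cm^3


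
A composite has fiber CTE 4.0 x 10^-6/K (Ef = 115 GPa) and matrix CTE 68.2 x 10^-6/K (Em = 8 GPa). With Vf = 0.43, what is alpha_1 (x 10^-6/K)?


E1 = Ef*Vf + Em*(1-Vf) = 54.01
alpha_1 = (alpha_f*Ef*Vf + alpha_m*Em*(1-Vf))/E1 = 9.42 x 10^-6/K

9.42 x 10^-6/K


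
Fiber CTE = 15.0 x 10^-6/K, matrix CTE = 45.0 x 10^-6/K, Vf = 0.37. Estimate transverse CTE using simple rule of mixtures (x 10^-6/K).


alpha_2 = alpha_f*Vf + alpha_m*(1-Vf) = 15.0*0.37 + 45.0*0.63 = 33.9 x 10^-6/K

33.9 x 10^-6/K


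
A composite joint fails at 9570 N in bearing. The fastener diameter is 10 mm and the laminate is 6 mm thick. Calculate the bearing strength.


sigma_br = F/(d*h) = 9570/(10*6) = 159.5 MPa

159.5 MPa


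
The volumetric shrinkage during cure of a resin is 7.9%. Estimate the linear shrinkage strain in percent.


Linear shrinkage ≈ vol_shrink/3 = 7.9/3 = 2.633%

2.633%


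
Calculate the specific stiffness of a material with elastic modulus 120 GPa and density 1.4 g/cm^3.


Specific stiffness = E/rho = 120/1.4 = 85.7 GPa/(g/cm^3)

85.7 GPa/(g/cm^3)


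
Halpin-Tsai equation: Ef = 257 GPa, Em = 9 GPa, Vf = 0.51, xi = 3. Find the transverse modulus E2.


eta = (Ef/Em - 1)/(Ef/Em + xi) = (28.5556 - 1)/(28.5556 + 3) = 0.8732
E2 = Em*(1+xi*eta*Vf)/(1-eta*Vf) = 37.91 GPa

37.91 GPa


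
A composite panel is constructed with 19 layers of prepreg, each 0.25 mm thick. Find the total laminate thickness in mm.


h = n * t_ply = 19 * 0.25 = 4.75 mm

4.75 mm


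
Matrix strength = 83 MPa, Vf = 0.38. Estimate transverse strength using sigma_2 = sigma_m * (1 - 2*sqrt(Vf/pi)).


factor = 1 - 2*sqrt(0.38/pi) = 0.3044
sigma_2 = 83 * 0.3044 = 25.27 MPa

25.27 MPa


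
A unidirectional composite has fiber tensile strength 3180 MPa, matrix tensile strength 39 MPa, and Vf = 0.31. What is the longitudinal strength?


sigma_1 = sigma_f*Vf + sigma_m*(1-Vf) = 3180*0.31 + 39*0.69 = 1012.7 MPa

1012.7 MPa


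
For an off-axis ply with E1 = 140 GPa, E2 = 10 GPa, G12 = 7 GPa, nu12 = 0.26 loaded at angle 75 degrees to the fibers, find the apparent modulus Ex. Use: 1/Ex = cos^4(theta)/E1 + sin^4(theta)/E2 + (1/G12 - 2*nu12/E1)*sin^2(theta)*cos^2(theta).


cos^4(75) = 0.004487, sin^4(75) = 0.870513, sin^2(75)*cos^2(75) = 0.0625
1/G12 - 2*nu12/E1 = 1/7 - 2*0.26/140 = 0.139143 GPa^-1
1/Ex = 0.004487/140 + 0.870513/10 + 0.139143*0.0625 = 0.0957798 GPa^-1
Ex = 10.44 GPa

10.44 GPa


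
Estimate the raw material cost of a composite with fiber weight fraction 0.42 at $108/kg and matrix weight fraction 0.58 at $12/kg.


Cost = cost_f*Wf + cost_m*Wm = 108*0.42 + 12*0.58 = $52.32/kg

$52.32/kg


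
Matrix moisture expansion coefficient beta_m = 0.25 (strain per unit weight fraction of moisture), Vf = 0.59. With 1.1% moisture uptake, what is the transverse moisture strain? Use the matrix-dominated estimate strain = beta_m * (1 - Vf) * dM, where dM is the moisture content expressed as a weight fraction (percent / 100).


dM = 1.1/100 = 0.011
strain = beta_m * (1-Vf) * dM = 0.25 * 0.41 * 0.011 = 0.0011275

0.0011275


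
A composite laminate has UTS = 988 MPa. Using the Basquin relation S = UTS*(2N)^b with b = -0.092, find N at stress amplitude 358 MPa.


N = 0.5 * (S/UTS)^(1/b) = 0.5 * (358/988)^(1/-0.092) = 30979.7428 cycles

30979.7428 cycles


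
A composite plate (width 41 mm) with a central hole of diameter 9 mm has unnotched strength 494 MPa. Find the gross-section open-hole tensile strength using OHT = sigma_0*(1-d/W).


OHT = sigma_0*(1-d/W) = 494*(1-9/41) = 385.6 MPa

385.6 MPa


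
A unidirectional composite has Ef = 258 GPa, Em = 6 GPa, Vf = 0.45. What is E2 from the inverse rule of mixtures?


1/E2 = Vf/Ef + (1-Vf)/Em = 0.45/258 + 0.55/6
E2 = 10.71 GPa

10.71 GPa


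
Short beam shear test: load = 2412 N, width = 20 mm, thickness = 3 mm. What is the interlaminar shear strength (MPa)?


ILSS = 3F/(4bh) = 3*2412/(4*20*3) = 30.15 MPa

30.15 MPa


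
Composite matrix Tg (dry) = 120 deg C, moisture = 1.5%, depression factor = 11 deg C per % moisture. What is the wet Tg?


Tg_wet = Tg_dry - k*moisture = 120 - 11*1.5 = 103.5 deg C

103.5 deg C


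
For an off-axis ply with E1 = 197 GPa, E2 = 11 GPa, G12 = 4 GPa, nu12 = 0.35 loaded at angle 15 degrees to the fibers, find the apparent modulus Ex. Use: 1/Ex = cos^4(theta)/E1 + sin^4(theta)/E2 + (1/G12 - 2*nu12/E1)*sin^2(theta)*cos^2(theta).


cos^4(15) = 0.870513, sin^4(15) = 0.004487, sin^2(15)*cos^2(15) = 0.0625
1/G12 - 2*nu12/E1 = 1/4 - 2*0.35/197 = 0.246447 GPa^-1
1/Ex = 0.870513/197 + 0.004487/11 + 0.246447*0.0625 = 0.0202297 GPa^-1
Ex = 49.43 GPa

49.43 GPa


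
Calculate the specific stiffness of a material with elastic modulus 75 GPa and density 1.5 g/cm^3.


Specific stiffness = E/rho = 75/1.5 = 50.0 GPa/(g/cm^3)

50.0 GPa/(g/cm^3)


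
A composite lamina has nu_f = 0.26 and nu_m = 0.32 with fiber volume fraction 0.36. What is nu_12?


nu_12 = nu_f*Vf + nu_m*(1-Vf) = 0.26*0.36 + 0.32*0.64 = 0.2984

0.2984


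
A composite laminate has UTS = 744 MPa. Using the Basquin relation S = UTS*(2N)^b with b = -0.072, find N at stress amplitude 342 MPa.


N = 0.5 * (S/UTS)^(1/b) = 0.5 * (342/744)^(1/-0.072) = 24384.8683 cycles

24384.8683 cycles


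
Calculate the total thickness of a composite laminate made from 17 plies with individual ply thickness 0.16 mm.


h = n * t_ply = 17 * 0.16 = 2.72 mm

2.72 mm


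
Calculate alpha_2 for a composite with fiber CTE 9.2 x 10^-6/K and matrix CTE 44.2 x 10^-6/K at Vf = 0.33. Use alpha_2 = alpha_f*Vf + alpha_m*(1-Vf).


alpha_2 = alpha_f*Vf + alpha_m*(1-Vf) = 9.2*0.33 + 44.2*0.67 = 32.7 x 10^-6/K

32.7 x 10^-6/K


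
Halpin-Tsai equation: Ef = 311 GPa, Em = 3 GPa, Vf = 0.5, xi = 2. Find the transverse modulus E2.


eta = (Ef/Em - 1)/(Ef/Em + xi) = (103.6667 - 1)/(103.6667 + 2) = 0.9716
E2 = Em*(1+xi*eta*Vf)/(1-eta*Vf) = 11.5 GPa

11.5 GPa


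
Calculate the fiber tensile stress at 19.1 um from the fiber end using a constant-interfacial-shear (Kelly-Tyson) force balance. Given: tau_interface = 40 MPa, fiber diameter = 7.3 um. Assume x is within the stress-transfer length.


Force balance: sigma_f * (pi*d^2/4) = tau * (pi*d) * x  ->  sigma_f = 4 * tau * x / d
sigma_f = 4 * 40 * 19.1 / 7.3 = 418.6 MPa

418.6 MPa


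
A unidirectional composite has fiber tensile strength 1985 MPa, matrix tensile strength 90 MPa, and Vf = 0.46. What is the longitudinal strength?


sigma_1 = sigma_f*Vf + sigma_m*(1-Vf) = 1985*0.46 + 90*0.54 = 961.7 MPa

961.7 MPa


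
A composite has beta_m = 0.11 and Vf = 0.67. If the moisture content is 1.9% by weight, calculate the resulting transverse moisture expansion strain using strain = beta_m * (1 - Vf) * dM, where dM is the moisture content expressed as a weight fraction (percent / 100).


dM = 1.9/100 = 0.019
strain = beta_m * (1-Vf) * dM = 0.11 * 0.33 * 0.019 = 0.0006897

0.0006897


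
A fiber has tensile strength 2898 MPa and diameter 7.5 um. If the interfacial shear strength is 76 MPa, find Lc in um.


Lc = sigma_f * d / (2 * tau_i) = 2898 * 7.5 / (2 * 76) = 143.0 um

143.0 um


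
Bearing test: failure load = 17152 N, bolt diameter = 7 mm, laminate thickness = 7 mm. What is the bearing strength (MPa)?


sigma_br = F/(d*h) = 17152/(7*7) = 350.0 MPa

350.0 MPa


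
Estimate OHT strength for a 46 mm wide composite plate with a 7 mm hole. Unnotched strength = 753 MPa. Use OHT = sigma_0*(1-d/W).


OHT = sigma_0*(1-d/W) = 753*(1-7/46) = 638.4 MPa

638.4 MPa


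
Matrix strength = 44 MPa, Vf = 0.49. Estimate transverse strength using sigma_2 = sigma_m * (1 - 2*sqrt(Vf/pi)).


factor = 1 - 2*sqrt(0.49/pi) = 0.2101
sigma_2 = 44 * 0.2101 = 9.25 MPa

9.25 MPa


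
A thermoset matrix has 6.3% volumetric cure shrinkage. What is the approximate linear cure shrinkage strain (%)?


Linear shrinkage ≈ vol_shrink/3 = 6.3/3 = 2.1%

2.1%


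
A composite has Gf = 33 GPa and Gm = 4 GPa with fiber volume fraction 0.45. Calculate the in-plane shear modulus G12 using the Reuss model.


1/G12 = Vf/Gf + (1-Vf)/Gm = 0.45/33 + 0.55/4
G12 = 6.62 GPa

6.62 GPa


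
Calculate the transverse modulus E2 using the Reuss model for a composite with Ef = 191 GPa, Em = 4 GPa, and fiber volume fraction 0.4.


1/E2 = Vf/Ef + (1-Vf)/Em = 0.4/191 + 0.6/4
E2 = 6.57 GPa

6.57 GPa


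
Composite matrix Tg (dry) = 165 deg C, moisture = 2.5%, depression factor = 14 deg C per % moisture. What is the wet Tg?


Tg_wet = Tg_dry - k*moisture = 165 - 14*2.5 = 130.0 deg C

130.0 deg C


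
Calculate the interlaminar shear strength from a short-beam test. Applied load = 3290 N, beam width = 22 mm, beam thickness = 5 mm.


ILSS = 3F/(4bh) = 3*3290/(4*22*5) = 22.43 MPa

22.43 MPa


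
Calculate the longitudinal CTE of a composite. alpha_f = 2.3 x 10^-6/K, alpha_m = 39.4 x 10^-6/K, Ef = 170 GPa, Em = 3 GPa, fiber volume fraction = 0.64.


E1 = Ef*Vf + Em*(1-Vf) = 109.88
alpha_1 = (alpha_f*Ef*Vf + alpha_m*Em*(1-Vf))/E1 = 2.66 x 10^-6/K

2.66 x 10^-6/K


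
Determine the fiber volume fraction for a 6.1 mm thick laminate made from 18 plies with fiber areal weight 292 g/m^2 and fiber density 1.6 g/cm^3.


Vf = n * FAW / (rho_f * h * 1000) = 18 * 292 / (1.6 * 6.1 * 1000) = 0.5385

0.5385


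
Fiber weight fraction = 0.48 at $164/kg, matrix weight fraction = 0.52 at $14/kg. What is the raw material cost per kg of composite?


Cost = cost_f*Wf + cost_m*Wm = 164*0.48 + 14*0.52 = $86.0/kg

$86.0/kg


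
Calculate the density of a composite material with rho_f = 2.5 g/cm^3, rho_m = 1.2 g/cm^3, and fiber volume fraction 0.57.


rho_c = rho_f*Vf + rho_m*(1-Vf) = 2.5*0.57 + 1.2*0.43 = 1.941 g/cm^3

1.941 g/cm^3


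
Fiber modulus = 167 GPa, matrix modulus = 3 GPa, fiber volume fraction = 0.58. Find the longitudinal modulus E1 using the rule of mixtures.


E1 = Ef*Vf + Em*(1-Vf) = 167*0.58 + 3*0.42 = 98.12 GPa

98.12 GPa


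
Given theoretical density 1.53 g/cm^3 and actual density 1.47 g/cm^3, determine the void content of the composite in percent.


Void% = (rho_theo - rho_actual)/rho_theo * 100 = (1.53 - 1.47)/1.53 * 100 = 3.92%

3.92%


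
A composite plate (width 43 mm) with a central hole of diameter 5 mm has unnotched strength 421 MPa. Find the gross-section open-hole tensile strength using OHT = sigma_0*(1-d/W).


OHT = sigma_0*(1-d/W) = 421*(1-5/43) = 372.0 MPa

372.0 MPa


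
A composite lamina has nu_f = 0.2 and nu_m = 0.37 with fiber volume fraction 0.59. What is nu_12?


nu_12 = nu_f*Vf + nu_m*(1-Vf) = 0.2*0.59 + 0.37*0.41 = 0.2697

0.2697


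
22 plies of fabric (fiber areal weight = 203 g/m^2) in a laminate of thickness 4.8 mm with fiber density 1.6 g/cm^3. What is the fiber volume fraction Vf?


Vf = n * FAW / (rho_f * h * 1000) = 22 * 203 / (1.6 * 4.8 * 1000) = 0.5815

0.5815


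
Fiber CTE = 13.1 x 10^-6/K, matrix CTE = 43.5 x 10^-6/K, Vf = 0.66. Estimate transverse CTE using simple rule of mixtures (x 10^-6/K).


alpha_2 = alpha_f*Vf + alpha_m*(1-Vf) = 13.1*0.66 + 43.5*0.34 = 23.4 x 10^-6/K

23.4 x 10^-6/K


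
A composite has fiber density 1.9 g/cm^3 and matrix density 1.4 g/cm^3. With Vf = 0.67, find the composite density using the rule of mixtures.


rho_c = rho_f*Vf + rho_m*(1-Vf) = 1.9*0.67 + 1.4*0.33 = 1.735 g/cm^3

1.735 g/cm^3


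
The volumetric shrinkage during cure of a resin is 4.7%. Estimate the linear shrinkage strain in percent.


Linear shrinkage ≈ vol_shrink/3 = 4.7/3 = 1.567%

1.567%


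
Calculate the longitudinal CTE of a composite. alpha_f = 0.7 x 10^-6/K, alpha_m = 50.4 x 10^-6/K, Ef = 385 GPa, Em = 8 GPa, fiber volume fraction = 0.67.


E1 = Ef*Vf + Em*(1-Vf) = 260.59
alpha_1 = (alpha_f*Ef*Vf + alpha_m*Em*(1-Vf))/E1 = 1.2 x 10^-6/K

1.2 x 10^-6/K


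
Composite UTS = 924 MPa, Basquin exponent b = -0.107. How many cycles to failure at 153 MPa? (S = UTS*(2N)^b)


N = 0.5 * (S/UTS)^(1/b) = 0.5 * (153/924)^(1/-0.107) = 9.9507e+06 cycles

9.9507e+06 cycles


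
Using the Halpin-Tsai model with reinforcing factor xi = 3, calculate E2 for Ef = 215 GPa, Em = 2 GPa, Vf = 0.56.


eta = (Ef/Em - 1)/(Ef/Em + xi) = (107.5 - 1)/(107.5 + 3) = 0.9638
E2 = Em*(1+xi*eta*Vf)/(1-eta*Vf) = 11.38 GPa

11.38 GPa


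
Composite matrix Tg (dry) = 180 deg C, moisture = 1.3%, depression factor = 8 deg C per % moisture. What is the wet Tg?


Tg_wet = Tg_dry - k*moisture = 180 - 8*1.3 = 169.6 deg C

169.6 deg C


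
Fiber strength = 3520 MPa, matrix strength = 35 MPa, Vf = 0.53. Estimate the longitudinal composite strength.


sigma_1 = sigma_f*Vf + sigma_m*(1-Vf) = 3520*0.53 + 35*0.47 = 1882.1 MPa

1882.1 MPa


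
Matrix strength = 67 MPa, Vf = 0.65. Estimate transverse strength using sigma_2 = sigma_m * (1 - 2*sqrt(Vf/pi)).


factor = 1 - 2*sqrt(0.65/pi) = 0.0903
sigma_2 = 67 * 0.0903 = 6.05 MPa

6.05 MPa


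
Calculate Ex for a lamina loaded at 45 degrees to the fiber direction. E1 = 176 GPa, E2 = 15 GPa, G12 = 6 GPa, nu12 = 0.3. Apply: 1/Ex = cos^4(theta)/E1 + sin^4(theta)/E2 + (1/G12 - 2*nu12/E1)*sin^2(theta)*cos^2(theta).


cos^4(45) = 0.25, sin^4(45) = 0.25, sin^2(45)*cos^2(45) = 0.25
1/G12 - 2*nu12/E1 = 1/6 - 2*0.3/176 = 0.163258 GPa^-1
1/Ex = 0.25/176 + 0.25/15 + 0.163258*0.25 = 0.0589015 GPa^-1
Ex = 16.98 GPa

16.98 GPa


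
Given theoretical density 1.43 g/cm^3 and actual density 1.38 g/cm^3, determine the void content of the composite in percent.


Void% = (rho_theo - rho_actual)/rho_theo * 100 = (1.43 - 1.38)/1.43 * 100 = 3.5%

3.5%


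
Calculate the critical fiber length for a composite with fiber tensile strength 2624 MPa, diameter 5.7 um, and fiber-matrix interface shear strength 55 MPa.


Lc = sigma_f * d / (2 * tau_i) = 2624 * 5.7 / (2 * 55) = 136.0 um

136.0 um


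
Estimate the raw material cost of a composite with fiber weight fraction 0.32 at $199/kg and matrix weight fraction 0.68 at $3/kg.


Cost = cost_f*Wf + cost_m*Wm = 199*0.32 + 3*0.68 = $65.72/kg

$65.72/kg


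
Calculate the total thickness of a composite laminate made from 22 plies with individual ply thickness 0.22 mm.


h = n * t_ply = 22 * 0.22 = 4.84 mm

4.84 mm


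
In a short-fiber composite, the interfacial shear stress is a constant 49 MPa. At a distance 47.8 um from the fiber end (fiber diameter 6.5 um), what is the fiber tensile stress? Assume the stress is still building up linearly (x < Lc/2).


Force balance: sigma_f * (pi*d^2/4) = tau * (pi*d) * x  ->  sigma_f = 4 * tau * x / d
sigma_f = 4 * 49 * 47.8 / 6.5 = 1441.4 MPa

1441.4 MPa


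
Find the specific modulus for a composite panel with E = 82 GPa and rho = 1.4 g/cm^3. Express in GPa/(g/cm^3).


Specific stiffness = E/rho = 82/1.4 = 58.6 GPa/(g/cm^3)

58.6 GPa/(g/cm^3)


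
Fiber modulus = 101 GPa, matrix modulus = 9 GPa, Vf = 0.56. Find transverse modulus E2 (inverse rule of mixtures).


1/E2 = Vf/Ef + (1-Vf)/Em = 0.56/101 + 0.44/9
E2 = 18.37 GPa

18.37 GPa


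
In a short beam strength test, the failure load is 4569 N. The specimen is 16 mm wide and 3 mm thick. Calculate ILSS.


ILSS = 3F/(4bh) = 3*4569/(4*16*3) = 71.39 MPa

71.39 MPa


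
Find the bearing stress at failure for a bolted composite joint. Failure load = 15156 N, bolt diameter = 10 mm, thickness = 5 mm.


sigma_br = F/(d*h) = 15156/(10*5) = 303.1 MPa

303.1 MPa


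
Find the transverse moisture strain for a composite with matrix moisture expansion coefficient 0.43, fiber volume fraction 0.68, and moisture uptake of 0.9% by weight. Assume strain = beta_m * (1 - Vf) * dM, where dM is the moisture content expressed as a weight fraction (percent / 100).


dM = 0.9/100 = 0.009
strain = beta_m * (1-Vf) * dM = 0.43 * 0.32 * 0.009 = 0.0012384

0.0012384


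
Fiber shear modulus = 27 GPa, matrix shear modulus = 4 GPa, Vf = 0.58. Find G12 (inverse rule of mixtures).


1/G12 = Vf/Gf + (1-Vf)/Gm = 0.58/27 + 0.42/4
G12 = 7.91 GPa

7.91 GPa


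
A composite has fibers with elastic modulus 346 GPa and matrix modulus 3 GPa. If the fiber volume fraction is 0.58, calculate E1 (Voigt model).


E1 = Ef*Vf + Em*(1-Vf) = 346*0.58 + 3*0.42 = 201.94 GPa

201.94 GPa


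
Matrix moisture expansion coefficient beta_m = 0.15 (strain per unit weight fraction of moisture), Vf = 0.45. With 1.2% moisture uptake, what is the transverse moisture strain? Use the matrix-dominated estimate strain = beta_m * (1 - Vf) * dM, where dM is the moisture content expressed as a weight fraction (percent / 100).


dM = 1.2/100 = 0.012
strain = beta_m * (1-Vf) * dM = 0.15 * 0.55 * 0.012 = 0.00099

0.00099


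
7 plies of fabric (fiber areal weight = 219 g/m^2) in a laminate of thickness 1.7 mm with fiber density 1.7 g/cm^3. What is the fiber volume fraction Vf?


Vf = n * FAW / (rho_f * h * 1000) = 7 * 219 / (1.7 * 1.7 * 1000) = 0.5304

0.5304


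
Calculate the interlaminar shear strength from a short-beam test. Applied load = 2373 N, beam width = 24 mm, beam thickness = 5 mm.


ILSS = 3F/(4bh) = 3*2373/(4*24*5) = 14.83 MPa

14.83 MPa


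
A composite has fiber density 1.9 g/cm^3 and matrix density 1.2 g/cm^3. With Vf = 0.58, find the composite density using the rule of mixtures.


rho_c = rho_f*Vf + rho_m*(1-Vf) = 1.9*0.58 + 1.2*0.42 = 1.606 g/cm^3

1.606 g/cm^3


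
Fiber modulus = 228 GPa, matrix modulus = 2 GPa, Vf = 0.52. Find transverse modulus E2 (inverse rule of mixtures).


1/E2 = Vf/Ef + (1-Vf)/Em = 0.52/228 + 0.48/2
E2 = 4.13 GPa

4.13 GPa


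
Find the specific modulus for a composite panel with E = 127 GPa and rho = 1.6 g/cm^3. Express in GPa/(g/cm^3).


Specific stiffness = E/rho = 127/1.6 = 79.4 GPa/(g/cm^3)

79.4 GPa/(g/cm^3)


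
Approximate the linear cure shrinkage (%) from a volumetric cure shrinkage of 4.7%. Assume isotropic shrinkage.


Linear shrinkage ≈ vol_shrink/3 = 4.7/3 = 1.567%

1.567%


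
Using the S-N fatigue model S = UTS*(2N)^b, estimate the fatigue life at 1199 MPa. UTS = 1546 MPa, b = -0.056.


N = 0.5 * (S/UTS)^(1/b) = 0.5 * (1199/1546)^(1/-0.056) = 46.7978 cycles

46.7978 cycles


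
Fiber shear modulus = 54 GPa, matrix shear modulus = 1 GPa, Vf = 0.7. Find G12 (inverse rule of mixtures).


1/G12 = Vf/Gf + (1-Vf)/Gm = 0.7/54 + 0.3/1
G12 = 3.2 GPa

3.2 GPa


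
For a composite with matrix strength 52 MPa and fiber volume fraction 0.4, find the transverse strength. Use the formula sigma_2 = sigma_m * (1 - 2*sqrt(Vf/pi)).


factor = 1 - 2*sqrt(0.4/pi) = 0.2864
sigma_2 = 52 * 0.2864 = 14.89 MPa

14.89 MPa


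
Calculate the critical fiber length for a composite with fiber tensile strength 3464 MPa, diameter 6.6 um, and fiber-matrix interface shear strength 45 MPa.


Lc = sigma_f * d / (2 * tau_i) = 3464 * 6.6 / (2 * 45) = 254.0 um

254.0 um


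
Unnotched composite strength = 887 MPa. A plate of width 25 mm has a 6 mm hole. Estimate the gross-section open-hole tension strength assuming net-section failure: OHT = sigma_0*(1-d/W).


OHT = sigma_0*(1-d/W) = 887*(1-6/25) = 674.1 MPa

674.1 MPa


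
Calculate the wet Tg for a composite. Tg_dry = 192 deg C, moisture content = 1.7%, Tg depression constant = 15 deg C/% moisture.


Tg_wet = Tg_dry - k*moisture = 192 - 15*1.7 = 166.5 deg C

166.5 deg C


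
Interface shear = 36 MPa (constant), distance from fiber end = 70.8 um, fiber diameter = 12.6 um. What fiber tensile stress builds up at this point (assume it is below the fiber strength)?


Force balance: sigma_f * (pi*d^2/4) = tau * (pi*d) * x  ->  sigma_f = 4 * tau * x / d
sigma_f = 4 * 36 * 70.8 / 12.6 = 809.1 MPa

809.1 MPa


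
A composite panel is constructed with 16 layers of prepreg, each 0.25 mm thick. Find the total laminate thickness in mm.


h = n * t_ply = 16 * 0.25 = 4.0 mm

4.0 mm


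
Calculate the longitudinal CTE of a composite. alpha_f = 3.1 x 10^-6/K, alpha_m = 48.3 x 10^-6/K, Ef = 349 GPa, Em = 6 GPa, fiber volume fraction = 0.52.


E1 = Ef*Vf + Em*(1-Vf) = 184.36
alpha_1 = (alpha_f*Ef*Vf + alpha_m*Em*(1-Vf))/E1 = 3.81 x 10^-6/K

3.81 x 10^-6/K


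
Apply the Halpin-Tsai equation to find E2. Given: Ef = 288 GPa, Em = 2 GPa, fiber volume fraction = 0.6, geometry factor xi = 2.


eta = (Ef/Em - 1)/(Ef/Em + xi) = (144.0 - 1)/(144.0 + 2) = 0.9795
E2 = Em*(1+xi*eta*Vf)/(1-eta*Vf) = 10.55 GPa

10.55 GPa


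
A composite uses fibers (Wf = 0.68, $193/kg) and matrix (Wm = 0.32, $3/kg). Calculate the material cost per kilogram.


Cost = cost_f*Wf + cost_m*Wm = 193*0.68 + 3*0.32 = $132.2/kg

$132.2/kg


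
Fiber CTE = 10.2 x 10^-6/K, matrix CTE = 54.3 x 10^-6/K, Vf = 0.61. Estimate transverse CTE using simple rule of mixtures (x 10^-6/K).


alpha_2 = alpha_f*Vf + alpha_m*(1-Vf) = 10.2*0.61 + 54.3*0.39 = 27.4 x 10^-6/K

27.4 x 10^-6/K


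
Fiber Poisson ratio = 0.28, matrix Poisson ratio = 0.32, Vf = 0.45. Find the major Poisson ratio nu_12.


nu_12 = nu_f*Vf + nu_m*(1-Vf) = 0.28*0.45 + 0.32*0.55 = 0.302

0.302


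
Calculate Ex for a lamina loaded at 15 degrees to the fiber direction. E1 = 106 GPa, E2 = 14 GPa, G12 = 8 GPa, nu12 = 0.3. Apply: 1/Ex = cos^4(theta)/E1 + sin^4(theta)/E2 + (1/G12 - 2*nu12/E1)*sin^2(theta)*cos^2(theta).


cos^4(15) = 0.870513, sin^4(15) = 0.004487, sin^2(15)*cos^2(15) = 0.0625
1/G12 - 2*nu12/E1 = 1/8 - 2*0.3/106 = 0.11934 GPa^-1
1/Ex = 0.870513/106 + 0.004487/14 + 0.11934*0.0625 = 0.0159916 GPa^-1
Ex = 62.53 GPa

62.53 GPa


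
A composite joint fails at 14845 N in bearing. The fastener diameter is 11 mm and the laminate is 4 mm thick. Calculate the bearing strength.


sigma_br = F/(d*h) = 14845/(11*4) = 337.4 MPa

337.4 MPa


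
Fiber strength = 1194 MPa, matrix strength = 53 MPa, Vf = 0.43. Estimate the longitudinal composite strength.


sigma_1 = sigma_f*Vf + sigma_m*(1-Vf) = 1194*0.43 + 53*0.57 = 543.6 MPa

543.6 MPa


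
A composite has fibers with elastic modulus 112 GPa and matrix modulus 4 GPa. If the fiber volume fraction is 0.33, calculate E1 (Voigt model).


E1 = Ef*Vf + Em*(1-Vf) = 112*0.33 + 4*0.67 = 39.64 GPa

39.64 GPa


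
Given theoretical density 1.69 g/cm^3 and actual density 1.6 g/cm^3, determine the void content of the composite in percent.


Void% = (rho_theo - rho_actual)/rho_theo * 100 = (1.69 - 1.6)/1.69 * 100 = 5.33%

5.33%


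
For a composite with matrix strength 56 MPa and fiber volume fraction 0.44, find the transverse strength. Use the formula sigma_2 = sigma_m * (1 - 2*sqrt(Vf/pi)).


factor = 1 - 2*sqrt(0.44/pi) = 0.2515
sigma_2 = 56 * 0.2515 = 14.09 MPa

14.09 MPa


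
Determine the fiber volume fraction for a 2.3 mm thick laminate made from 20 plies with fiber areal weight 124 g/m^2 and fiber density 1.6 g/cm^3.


Vf = n * FAW / (rho_f * h * 1000) = 20 * 124 / (1.6 * 2.3 * 1000) = 0.6739

0.6739


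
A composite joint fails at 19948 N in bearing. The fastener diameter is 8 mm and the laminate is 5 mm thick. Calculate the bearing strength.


sigma_br = F/(d*h) = 19948/(8*5) = 498.7 MPa

498.7 MPa


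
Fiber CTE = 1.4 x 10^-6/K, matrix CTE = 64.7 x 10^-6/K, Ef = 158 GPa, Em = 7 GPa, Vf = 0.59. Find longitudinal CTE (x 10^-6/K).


E1 = Ef*Vf + Em*(1-Vf) = 96.09
alpha_1 = (alpha_f*Ef*Vf + alpha_m*Em*(1-Vf))/E1 = 3.29 x 10^-6/K

3.29 x 10^-6/K


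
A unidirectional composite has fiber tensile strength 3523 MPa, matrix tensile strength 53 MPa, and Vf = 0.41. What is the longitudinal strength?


sigma_1 = sigma_f*Vf + sigma_m*(1-Vf) = 3523*0.41 + 53*0.59 = 1475.7 MPa

1475.7 MPa


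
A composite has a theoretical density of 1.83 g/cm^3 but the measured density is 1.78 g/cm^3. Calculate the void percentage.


Void% = (rho_theo - rho_actual)/rho_theo * 100 = (1.83 - 1.78)/1.83 * 100 = 2.73%

2.73%


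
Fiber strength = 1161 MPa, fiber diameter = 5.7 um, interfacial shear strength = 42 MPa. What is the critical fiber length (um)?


Lc = sigma_f * d / (2 * tau_i) = 1161 * 5.7 / (2 * 42) = 78.8 um

78.8 um


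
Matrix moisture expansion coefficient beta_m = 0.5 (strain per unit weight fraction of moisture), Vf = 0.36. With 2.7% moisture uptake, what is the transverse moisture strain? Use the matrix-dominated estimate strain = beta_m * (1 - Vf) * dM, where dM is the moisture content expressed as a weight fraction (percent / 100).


dM = 2.7/100 = 0.027
strain = beta_m * (1-Vf) * dM = 0.5 * 0.64 * 0.027 = 0.00864

0.00864


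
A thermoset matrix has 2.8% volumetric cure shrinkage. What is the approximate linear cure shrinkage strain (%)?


Linear shrinkage ≈ vol_shrink/3 = 2.8/3 = 0.933%

0.933%


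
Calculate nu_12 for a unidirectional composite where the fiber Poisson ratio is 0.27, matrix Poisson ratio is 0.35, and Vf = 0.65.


nu_12 = nu_f*Vf + nu_m*(1-Vf) = 0.27*0.65 + 0.35*0.35 = 0.298

0.298


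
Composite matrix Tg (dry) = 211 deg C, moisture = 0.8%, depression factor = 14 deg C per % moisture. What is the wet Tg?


Tg_wet = Tg_dry - k*moisture = 211 - 14*0.8 = 199.8 deg C

199.8 deg C


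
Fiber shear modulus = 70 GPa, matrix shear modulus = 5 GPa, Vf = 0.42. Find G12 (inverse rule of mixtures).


1/G12 = Vf/Gf + (1-Vf)/Gm = 0.42/70 + 0.58/5
G12 = 8.2 GPa

8.2 GPa


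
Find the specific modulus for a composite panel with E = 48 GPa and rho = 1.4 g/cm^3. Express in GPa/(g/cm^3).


Specific stiffness = E/rho = 48/1.4 = 34.3 GPa/(g/cm^3)

34.3 GPa/(g/cm^3)


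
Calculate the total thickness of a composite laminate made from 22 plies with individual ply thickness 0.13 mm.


h = n * t_ply = 22 * 0.13 = 2.86 mm

2.86 mm


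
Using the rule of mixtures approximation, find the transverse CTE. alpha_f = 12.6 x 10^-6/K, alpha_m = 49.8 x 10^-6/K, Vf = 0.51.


alpha_2 = alpha_f*Vf + alpha_m*(1-Vf) = 12.6*0.51 + 49.8*0.49 = 30.8 x 10^-6/K

30.8 x 10^-6/K


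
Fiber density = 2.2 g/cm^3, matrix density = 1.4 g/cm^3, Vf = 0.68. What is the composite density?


rho_c = rho_f*Vf + rho_m*(1-Vf) = 2.2*0.68 + 1.4*0.32 = 1.944 g/cm^3

1.944 g/cm^3


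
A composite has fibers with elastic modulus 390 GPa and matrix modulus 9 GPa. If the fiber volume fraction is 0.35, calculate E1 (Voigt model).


E1 = Ef*Vf + Em*(1-Vf) = 390*0.35 + 9*0.65 = 142.35 GPa

142.35 GPa


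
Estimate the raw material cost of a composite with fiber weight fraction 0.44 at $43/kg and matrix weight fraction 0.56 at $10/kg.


Cost = cost_f*Wf + cost_m*Wm = 43*0.44 + 10*0.56 = $24.52/kg

$24.52/kg


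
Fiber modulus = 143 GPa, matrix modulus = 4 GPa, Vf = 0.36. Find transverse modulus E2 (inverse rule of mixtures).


1/E2 = Vf/Ef + (1-Vf)/Em = 0.36/143 + 0.64/4
E2 = 6.15 GPa

6.15 GPa


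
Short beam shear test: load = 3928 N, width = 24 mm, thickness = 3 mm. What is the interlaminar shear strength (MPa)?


ILSS = 3F/(4bh) = 3*3928/(4*24*3) = 40.92 MPa

40.92 MPa


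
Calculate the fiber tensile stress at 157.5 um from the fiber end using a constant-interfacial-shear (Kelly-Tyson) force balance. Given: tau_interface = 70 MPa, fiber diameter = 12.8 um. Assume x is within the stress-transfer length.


Force balance: sigma_f * (pi*d^2/4) = tau * (pi*d) * x  ->  sigma_f = 4 * tau * x / d
sigma_f = 4 * 70 * 157.5 / 12.8 = 3445.3 MPa

3445.3 MPa


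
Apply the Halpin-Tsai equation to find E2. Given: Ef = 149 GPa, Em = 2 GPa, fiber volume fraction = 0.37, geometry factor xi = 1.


eta = (Ef/Em - 1)/(Ef/Em + xi) = (74.5 - 1)/(74.5 + 1) = 0.9735
E2 = Em*(1+xi*eta*Vf)/(1-eta*Vf) = 4.25 GPa

4.25 GPa


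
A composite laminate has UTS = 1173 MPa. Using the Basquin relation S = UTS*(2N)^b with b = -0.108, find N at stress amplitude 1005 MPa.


N = 0.5 * (S/UTS)^(1/b) = 0.5 * (1005/1173)^(1/-0.108) = 2.0920 cycles

2.0920 cycles


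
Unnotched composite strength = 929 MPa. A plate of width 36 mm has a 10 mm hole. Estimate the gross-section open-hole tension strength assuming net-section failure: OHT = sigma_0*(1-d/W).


OHT = sigma_0*(1-d/W) = 929*(1-10/36) = 670.9 MPa

670.9 MPa


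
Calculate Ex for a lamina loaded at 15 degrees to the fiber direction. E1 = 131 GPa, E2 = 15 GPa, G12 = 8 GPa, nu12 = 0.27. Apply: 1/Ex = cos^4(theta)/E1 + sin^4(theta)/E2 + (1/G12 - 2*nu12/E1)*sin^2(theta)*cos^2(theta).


cos^4(15) = 0.870513, sin^4(15) = 0.004487, sin^2(15)*cos^2(15) = 0.0625
1/G12 - 2*nu12/E1 = 1/8 - 2*0.27/131 = 0.120878 GPa^-1
1/Ex = 0.870513/131 + 0.004487/15 + 0.120878*0.0625 = 0.0144992 GPa^-1
Ex = 68.97 GPa

68.97 GPa


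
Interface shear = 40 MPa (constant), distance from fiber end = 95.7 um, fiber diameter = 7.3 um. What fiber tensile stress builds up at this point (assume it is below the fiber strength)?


Force balance: sigma_f * (pi*d^2/4) = tau * (pi*d) * x  ->  sigma_f = 4 * tau * x / d
sigma_f = 4 * 40 * 95.7 / 7.3 = 2097.5 MPa

2097.5 MPa


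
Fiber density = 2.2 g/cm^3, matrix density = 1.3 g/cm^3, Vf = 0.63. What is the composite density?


rho_c = rho_f*Vf + rho_m*(1-Vf) = 2.2*0.63 + 1.3*0.37 = 1.867 g/cm^3

1.867 g/cm^3


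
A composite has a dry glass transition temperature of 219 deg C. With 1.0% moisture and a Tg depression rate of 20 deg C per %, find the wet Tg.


Tg_wet = Tg_dry - k*moisture = 219 - 20*1.0 = 199.0 deg C

199.0 deg C


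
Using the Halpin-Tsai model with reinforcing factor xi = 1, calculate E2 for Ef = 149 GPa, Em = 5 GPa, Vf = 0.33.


eta = (Ef/Em - 1)/(Ef/Em + xi) = (29.8 - 1)/(29.8 + 1) = 0.9351
E2 = Em*(1+xi*eta*Vf)/(1-eta*Vf) = 9.46 GPa

9.46 GPa


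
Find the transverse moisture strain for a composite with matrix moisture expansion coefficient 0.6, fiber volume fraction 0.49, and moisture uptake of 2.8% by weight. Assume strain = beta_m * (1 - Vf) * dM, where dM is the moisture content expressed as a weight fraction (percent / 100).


dM = 2.8/100 = 0.028
strain = beta_m * (1-Vf) * dM = 0.6 * 0.51 * 0.028 = 0.008568

0.008568


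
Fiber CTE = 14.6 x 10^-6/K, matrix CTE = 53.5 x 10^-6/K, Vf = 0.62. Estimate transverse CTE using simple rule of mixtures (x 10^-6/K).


alpha_2 = alpha_f*Vf + alpha_m*(1-Vf) = 14.6*0.62 + 53.5*0.38 = 29.4 x 10^-6/K

29.4 x 10^-6/K


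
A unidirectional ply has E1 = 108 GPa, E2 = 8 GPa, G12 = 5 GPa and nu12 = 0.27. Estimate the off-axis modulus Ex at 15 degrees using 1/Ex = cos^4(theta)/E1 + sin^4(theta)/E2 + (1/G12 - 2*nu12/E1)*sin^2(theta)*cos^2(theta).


cos^4(15) = 0.870513, sin^4(15) = 0.004487, sin^2(15)*cos^2(15) = 0.0625
1/G12 - 2*nu12/E1 = 1/5 - 2*0.27/108 = 0.195 GPa^-1
1/Ex = 0.870513/108 + 0.004487/8 + 0.195*0.0625 = 0.0208087 GPa^-1
Ex = 48.06 GPa

48.06 GPa


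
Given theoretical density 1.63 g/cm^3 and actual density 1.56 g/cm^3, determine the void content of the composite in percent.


Void% = (rho_theo - rho_actual)/rho_theo * 100 = (1.63 - 1.56)/1.63 * 100 = 4.29%

4.29%


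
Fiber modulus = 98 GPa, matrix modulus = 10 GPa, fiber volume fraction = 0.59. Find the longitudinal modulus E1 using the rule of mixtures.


E1 = Ef*Vf + Em*(1-Vf) = 98*0.59 + 10*0.41 = 61.92 GPa

61.92 GPa


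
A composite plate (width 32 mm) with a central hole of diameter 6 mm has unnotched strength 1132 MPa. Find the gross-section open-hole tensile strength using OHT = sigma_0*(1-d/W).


OHT = sigma_0*(1-d/W) = 1132*(1-6/32) = 919.8 MPa

919.8 MPa


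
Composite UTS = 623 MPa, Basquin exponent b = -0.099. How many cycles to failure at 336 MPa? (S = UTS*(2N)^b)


N = 0.5 * (S/UTS)^(1/b) = 0.5 * (336/623)^(1/-0.099) = 255.5897 cycles

255.5897 cycles


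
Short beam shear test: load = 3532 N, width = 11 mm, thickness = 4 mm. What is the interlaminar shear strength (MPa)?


ILSS = 3F/(4bh) = 3*3532/(4*11*4) = 60.2 MPa

60.2 MPa


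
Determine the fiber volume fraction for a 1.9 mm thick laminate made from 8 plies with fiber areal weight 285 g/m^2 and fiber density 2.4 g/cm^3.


Vf = n * FAW / (rho_f * h * 1000) = 8 * 285 / (2.4 * 1.9 * 1000) = 0.5

0.5


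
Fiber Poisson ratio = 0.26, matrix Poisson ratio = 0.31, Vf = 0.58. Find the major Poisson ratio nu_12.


nu_12 = nu_f*Vf + nu_m*(1-Vf) = 0.26*0.58 + 0.31*0.42 = 0.281

0.281


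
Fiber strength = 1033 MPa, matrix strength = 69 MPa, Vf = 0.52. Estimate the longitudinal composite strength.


sigma_1 = sigma_f*Vf + sigma_m*(1-Vf) = 1033*0.52 + 69*0.48 = 570.3 MPa

570.3 MPa


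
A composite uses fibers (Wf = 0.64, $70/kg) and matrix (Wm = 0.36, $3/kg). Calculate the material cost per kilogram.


Cost = cost_f*Wf + cost_m*Wm = 70*0.64 + 3*0.36 = $45.88/kg

$45.88/kg


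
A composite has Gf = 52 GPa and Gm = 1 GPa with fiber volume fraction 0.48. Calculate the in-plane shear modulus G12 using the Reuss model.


1/G12 = Vf/Gf + (1-Vf)/Gm = 0.48/52 + 0.52/1
G12 = 1.89 GPa

1.89 GPa


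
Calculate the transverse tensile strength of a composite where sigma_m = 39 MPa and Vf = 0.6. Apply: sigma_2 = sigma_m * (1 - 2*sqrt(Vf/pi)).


factor = 1 - 2*sqrt(0.6/pi) = 0.126
sigma_2 = 39 * 0.126 = 4.91 MPa

4.91 MPa


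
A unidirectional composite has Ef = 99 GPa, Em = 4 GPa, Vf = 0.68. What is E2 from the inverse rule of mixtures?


1/E2 = Vf/Ef + (1-Vf)/Em = 0.68/99 + 0.32/4
E2 = 11.51 GPa

11.51 GPa


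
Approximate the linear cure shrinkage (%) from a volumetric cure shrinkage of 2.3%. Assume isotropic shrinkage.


Linear shrinkage ≈ vol_shrink/3 = 2.3/3 = 0.767%

0.767%


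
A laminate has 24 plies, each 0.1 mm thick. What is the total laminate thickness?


h = n * t_ply = 24 * 0.1 = 2.4 mm

2.4 mm


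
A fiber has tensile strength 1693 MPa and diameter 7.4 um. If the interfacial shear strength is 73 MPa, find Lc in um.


Lc = sigma_f * d / (2 * tau_i) = 1693 * 7.4 / (2 * 73) = 85.8 um

85.8 um


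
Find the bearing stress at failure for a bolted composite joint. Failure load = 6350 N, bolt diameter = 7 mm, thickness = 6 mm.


sigma_br = F/(d*h) = 6350/(7*6) = 151.2 MPa

151.2 MPa


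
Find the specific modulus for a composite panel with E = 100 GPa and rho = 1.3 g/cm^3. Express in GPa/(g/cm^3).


Specific stiffness = E/rho = 100/1.3 = 76.9 GPa/(g/cm^3)

76.9 GPa/(g/cm^3)


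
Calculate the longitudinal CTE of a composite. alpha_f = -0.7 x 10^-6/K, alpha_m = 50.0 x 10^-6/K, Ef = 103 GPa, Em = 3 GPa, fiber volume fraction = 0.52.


E1 = Ef*Vf + Em*(1-Vf) = 55.0
alpha_1 = (alpha_f*Ef*Vf + alpha_m*Em*(1-Vf))/E1 = 0.63 x 10^-6/K

0.63 x 10^-6/K


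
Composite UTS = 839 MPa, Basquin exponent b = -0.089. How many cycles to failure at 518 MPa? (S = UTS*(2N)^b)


N = 0.5 * (S/UTS)^(1/b) = 0.5 * (518/839)^(1/-0.089) = 112.7563 cycles

112.7563 cycles


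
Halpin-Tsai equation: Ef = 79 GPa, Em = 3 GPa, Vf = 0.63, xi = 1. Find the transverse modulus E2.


eta = (Ef/Em - 1)/(Ef/Em + xi) = (26.3333 - 1)/(26.3333 + 1) = 0.9268
E2 = Em*(1+xi*eta*Vf)/(1-eta*Vf) = 11.42 GPa

11.42 GPa


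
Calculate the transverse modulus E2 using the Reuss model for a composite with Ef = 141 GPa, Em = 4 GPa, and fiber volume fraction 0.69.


1/E2 = Vf/Ef + (1-Vf)/Em = 0.69/141 + 0.31/4
E2 = 12.14 GPa

12.14 GPa


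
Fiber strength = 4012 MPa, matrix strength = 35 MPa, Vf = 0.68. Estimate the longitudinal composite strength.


sigma_1 = sigma_f*Vf + sigma_m*(1-Vf) = 4012*0.68 + 35*0.32 = 2739.4 MPa

2739.4 MPa


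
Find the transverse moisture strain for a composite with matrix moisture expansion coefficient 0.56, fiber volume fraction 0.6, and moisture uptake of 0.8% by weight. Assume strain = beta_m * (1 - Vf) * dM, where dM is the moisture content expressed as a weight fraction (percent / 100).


dM = 0.8/100 = 0.008
strain = beta_m * (1-Vf) * dM = 0.56 * 0.4 * 0.008 = 0.001792

0.001792


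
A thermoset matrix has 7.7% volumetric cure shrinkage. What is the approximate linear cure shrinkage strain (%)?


Linear shrinkage ≈ vol_shrink/3 = 7.7/3 = 2.567%

2.567%


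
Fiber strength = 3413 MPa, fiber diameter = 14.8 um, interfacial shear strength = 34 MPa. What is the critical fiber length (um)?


Lc = sigma_f * d / (2 * tau_i) = 3413 * 14.8 / (2 * 34) = 742.8 um

742.8 um


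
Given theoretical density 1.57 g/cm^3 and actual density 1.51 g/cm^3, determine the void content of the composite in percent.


Void% = (rho_theo - rho_actual)/rho_theo * 100 = (1.57 - 1.51)/1.57 * 100 = 3.82%

3.82%


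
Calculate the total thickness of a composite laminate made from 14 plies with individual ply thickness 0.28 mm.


h = n * t_ply = 14 * 0.28 = 3.92 mm

3.92 mm


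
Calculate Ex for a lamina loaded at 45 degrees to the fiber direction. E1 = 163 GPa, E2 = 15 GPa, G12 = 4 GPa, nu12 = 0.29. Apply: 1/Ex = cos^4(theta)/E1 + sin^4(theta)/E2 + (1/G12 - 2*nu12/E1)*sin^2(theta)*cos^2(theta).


cos^4(45) = 0.25, sin^4(45) = 0.25, sin^2(45)*cos^2(45) = 0.25
1/G12 - 2*nu12/E1 = 1/4 - 2*0.29/163 = 0.246442 GPa^-1
1/Ex = 0.25/163 + 0.25/15 + 0.246442*0.25 = 0.0798108 GPa^-1
Ex = 12.53 GPa

12.53 GPa


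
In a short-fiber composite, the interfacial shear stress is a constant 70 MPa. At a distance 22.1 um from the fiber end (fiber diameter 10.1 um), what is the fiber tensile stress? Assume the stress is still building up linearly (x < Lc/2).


Force balance: sigma_f * (pi*d^2/4) = tau * (pi*d) * x  ->  sigma_f = 4 * tau * x / d
sigma_f = 4 * 70 * 22.1 / 10.1 = 612.7 MPa

612.7 MPa


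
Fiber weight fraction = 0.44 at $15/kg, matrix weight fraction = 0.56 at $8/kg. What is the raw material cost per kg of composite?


Cost = cost_f*Wf + cost_m*Wm = 15*0.44 + 8*0.56 = $11.08/kg

$11.08/kg


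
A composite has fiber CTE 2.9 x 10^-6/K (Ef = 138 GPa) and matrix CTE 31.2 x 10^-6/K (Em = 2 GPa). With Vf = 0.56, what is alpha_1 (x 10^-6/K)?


E1 = Ef*Vf + Em*(1-Vf) = 78.16
alpha_1 = (alpha_f*Ef*Vf + alpha_m*Em*(1-Vf))/E1 = 3.22 x 10^-6/K

3.22 x 10^-6/K


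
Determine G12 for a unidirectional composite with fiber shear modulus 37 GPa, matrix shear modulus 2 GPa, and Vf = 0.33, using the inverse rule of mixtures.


1/G12 = Vf/Gf + (1-Vf)/Gm = 0.33/37 + 0.67/2
G12 = 2.91 GPa

2.91 GPa


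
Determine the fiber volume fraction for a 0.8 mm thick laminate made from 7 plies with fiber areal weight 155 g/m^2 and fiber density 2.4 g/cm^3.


Vf = n * FAW / (rho_f * h * 1000) = 7 * 155 / (2.4 * 0.8 * 1000) = 0.5651

0.5651


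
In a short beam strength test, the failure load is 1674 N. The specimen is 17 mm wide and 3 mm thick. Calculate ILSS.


ILSS = 3F/(4bh) = 3*1674/(4*17*3) = 24.62 MPa

24.62 MPa
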